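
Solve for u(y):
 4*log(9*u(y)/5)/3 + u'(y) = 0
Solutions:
 3*Integral(1/(log(_y) - log(5) + 2*log(3)), (_y, u(y)))/4 = C1 - y


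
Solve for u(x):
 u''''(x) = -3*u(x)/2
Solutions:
 u(x) = (C1*sin(6^(1/4)*x/2) + C2*cos(6^(1/4)*x/2))*exp(-6^(1/4)*x/2) + (C3*sin(6^(1/4)*x/2) + C4*cos(6^(1/4)*x/2))*exp(6^(1/4)*x/2)


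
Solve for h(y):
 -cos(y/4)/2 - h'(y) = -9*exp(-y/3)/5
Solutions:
 h(y) = C1 - 2*sin(y/4) - 27*exp(-y/3)/5


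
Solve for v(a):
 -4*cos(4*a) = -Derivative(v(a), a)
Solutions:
 v(a) = C1 + sin(4*a)


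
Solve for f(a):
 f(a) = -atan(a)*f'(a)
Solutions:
 f(a) = C1*exp(-Integral(1/atan(a), a))


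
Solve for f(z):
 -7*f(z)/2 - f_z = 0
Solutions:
 f(z) = C1*exp(-7*z/2)


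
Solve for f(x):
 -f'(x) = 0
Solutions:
 f(x) = C1


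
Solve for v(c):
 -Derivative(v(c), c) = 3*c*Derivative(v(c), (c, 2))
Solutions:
 v(c) = C1 + C2*c^(2/3)


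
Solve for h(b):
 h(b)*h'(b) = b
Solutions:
 h(b) = -sqrt(C1 + b^2)
 h(b) = sqrt(C1 + b^2)


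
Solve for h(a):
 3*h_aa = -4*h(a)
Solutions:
 h(a) = C1*sin(2*sqrt(3)*a/3) + C2*cos(2*sqrt(3)*a/3)


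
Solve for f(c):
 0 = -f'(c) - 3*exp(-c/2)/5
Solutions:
 f(c) = C1 + 6*exp(-c/2)/5


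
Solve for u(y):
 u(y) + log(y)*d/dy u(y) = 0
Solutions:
 u(y) = C1*exp(-li(y))


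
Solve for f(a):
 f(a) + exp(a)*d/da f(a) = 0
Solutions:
 f(a) = C1*exp(exp(-a))


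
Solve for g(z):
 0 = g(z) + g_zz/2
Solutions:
 g(z) = C1*sin(sqrt(2)*z) + C2*cos(sqrt(2)*z)


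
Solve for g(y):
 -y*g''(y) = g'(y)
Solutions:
 g(y) = C1 + C2*log(y)


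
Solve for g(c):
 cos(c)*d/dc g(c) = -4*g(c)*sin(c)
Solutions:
 g(c) = C1*cos(c)^4


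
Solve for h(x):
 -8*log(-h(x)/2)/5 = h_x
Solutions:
 5*Integral(1/(log(-_y) - log(2)), (_y, h(x)))/8 = C1 - x


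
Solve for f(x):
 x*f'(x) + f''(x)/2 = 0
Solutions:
 f(x) = C1 + C2*erf(x)


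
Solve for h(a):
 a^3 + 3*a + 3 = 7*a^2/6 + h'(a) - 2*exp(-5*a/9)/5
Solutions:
 h(a) = C1 + a^4/4 - 7*a^3/18 + 3*a^2/2 + 3*a - 18*exp(-5*a/9)/25


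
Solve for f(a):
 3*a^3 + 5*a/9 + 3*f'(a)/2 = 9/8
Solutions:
 f(a) = C1 - a^4/2 - 5*a^2/27 + 3*a/4


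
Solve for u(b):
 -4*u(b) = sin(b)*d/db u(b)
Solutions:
 u(b) = C1*(cos(b)^2 + 2*cos(b) + 1)/(cos(b)^2 - 2*cos(b) + 1)


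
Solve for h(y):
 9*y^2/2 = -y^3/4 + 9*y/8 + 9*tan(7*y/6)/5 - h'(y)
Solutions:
 h(y) = C1 - y^4/16 - 3*y^3/2 + 9*y^2/16 - 54*log(cos(7*y/6))/35


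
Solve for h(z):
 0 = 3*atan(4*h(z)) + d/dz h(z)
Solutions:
 Integral(1/atan(4*_y), (_y, h(z))) = C1 - 3*z


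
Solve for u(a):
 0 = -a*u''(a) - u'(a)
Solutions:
 u(a) = C1 + C2*log(a)


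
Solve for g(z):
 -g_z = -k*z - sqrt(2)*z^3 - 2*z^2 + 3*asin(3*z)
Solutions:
 g(z) = C1 + k*z^2/2 + sqrt(2)*z^4/4 + 2*z^3/3 - 3*z*asin(3*z) - sqrt(1 - 9*z^2)


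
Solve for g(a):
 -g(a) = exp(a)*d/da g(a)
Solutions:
 g(a) = C1*exp(exp(-a))


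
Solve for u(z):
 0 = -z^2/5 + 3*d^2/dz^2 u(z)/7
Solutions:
 u(z) = C1 + C2*z + 7*z^4/180


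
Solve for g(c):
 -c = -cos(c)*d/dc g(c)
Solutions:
 g(c) = C1 + Integral(c/cos(c), c)


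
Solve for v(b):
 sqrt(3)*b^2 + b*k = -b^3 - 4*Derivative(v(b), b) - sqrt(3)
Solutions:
 v(b) = C1 - b^4/16 - sqrt(3)*b^3/12 - b^2*k/8 - sqrt(3)*b/4


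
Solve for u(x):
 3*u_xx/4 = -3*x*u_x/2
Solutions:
 u(x) = C1 + C2*erf(x)


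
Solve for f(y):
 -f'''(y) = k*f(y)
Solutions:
 f(y) = C1*exp(y*(-k)^(1/3)) + C2*exp(y*(-k)^(1/3)*(-1 + sqrt(3)*I)/2) + C3*exp(-y*(-k)^(1/3)*(1 + sqrt(3)*I)/2)


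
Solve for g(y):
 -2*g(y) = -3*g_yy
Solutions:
 g(y) = C1*exp(-sqrt(6)*y/3) + C2*exp(sqrt(6)*y/3)


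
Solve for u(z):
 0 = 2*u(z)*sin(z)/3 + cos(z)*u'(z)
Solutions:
 u(z) = C1*cos(z)^(2/3)


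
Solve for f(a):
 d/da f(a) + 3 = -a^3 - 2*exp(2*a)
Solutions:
 f(a) = C1 - a^4/4 - 3*a - exp(2*a)


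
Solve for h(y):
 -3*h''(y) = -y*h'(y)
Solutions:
 h(y) = C1 + C2*erfi(sqrt(6)*y/6)


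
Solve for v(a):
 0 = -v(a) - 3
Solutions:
 v(a) = -3


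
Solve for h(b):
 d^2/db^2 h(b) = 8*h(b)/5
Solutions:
 h(b) = C1*exp(-2*sqrt(10)*b/5) + C2*exp(2*sqrt(10)*b/5)


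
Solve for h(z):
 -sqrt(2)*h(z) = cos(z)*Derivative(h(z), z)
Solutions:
 h(z) = C1*(sin(z) - 1)^(sqrt(2)/2)/(sin(z) + 1)^(sqrt(2)/2)


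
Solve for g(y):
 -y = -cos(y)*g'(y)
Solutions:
 g(y) = C1 + Integral(y/cos(y), y)


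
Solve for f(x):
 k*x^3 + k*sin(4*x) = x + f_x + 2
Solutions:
 f(x) = C1 + k*x^4/4 - k*cos(4*x)/4 - x^2/2 - 2*x


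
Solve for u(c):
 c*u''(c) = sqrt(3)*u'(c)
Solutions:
 u(c) = C1 + C2*c^(1 + sqrt(3))


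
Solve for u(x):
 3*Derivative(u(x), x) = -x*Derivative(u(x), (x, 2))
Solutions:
 u(x) = C1 + C2/x^2


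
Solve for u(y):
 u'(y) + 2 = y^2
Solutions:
 u(y) = C1 + y^3/3 - 2*y


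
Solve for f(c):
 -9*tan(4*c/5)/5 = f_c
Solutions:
 f(c) = C1 + 9*log(cos(4*c/5))/4


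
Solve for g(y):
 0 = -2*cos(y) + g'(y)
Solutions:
 g(y) = C1 + 2*sin(y)


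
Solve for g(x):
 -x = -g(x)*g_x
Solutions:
 g(x) = -sqrt(C1 + x^2)
 g(x) = sqrt(C1 + x^2)


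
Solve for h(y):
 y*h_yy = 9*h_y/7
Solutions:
 h(y) = C1 + C2*y^(16/7)


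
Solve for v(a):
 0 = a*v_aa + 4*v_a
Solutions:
 v(a) = C1 + C2/a^3


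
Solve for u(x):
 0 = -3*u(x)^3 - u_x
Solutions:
 u(x) = -sqrt(2)*sqrt(-1/(C1 - 3*x))/2
 u(x) = sqrt(2)*sqrt(-1/(C1 - 3*x))/2


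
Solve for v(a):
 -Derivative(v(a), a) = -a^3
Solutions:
 v(a) = C1 + a^4/4


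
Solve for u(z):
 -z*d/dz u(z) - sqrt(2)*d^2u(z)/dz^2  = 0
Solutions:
 u(z) = C1 + C2*erf(2^(1/4)*z/2)


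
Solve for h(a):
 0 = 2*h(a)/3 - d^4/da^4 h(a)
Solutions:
 h(a) = C1*exp(-2^(1/4)*3^(3/4)*a/3) + C2*exp(2^(1/4)*3^(3/4)*a/3) + C3*sin(2^(1/4)*3^(3/4)*a/3) + C4*cos(2^(1/4)*3^(3/4)*a/3)


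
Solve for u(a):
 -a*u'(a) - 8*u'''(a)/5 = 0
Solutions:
 u(a) = C1 + Integral(C2*airyai(-5^(1/3)*a/2) + C3*airybi(-5^(1/3)*a/2), a)


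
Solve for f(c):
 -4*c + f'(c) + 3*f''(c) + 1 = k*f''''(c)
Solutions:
 f(c) = C1 + C2*exp(-2^(1/3)*c*(2^(1/3)*(sqrt((1 - 4/k)/k^2) - 1/k)^(1/3)/2 + 1/(k*(sqrt((1 - 4/k)/k^2) - 1/k)^(1/3)))) + C3*exp(2^(1/3)*c*(2^(1/3)*(sqrt((1 - 4/k)/k^2) - 1/k)^(1/3)/4 - 2^(1/3)*sqrt(3)*I*(sqrt((1 - 4/k)/k^2) - 1/k)^(1/3)/4 - 2/(k*(-1 + sqrt(3)*I)*(sqrt((1 - 4/k)/k^2) - 1/k)^(1/3)))) + C4*exp(2^(1/3)*c*(2^(1/3)*(sqrt((1 - 4/k)/k^2) - 1/k)^(1/3)/4 + 2^(1/3)*sqrt(3)*I*(sqrt((1 - 4/k)/k^2) - 1/k)^(1/3)/4 + 2/(k*(1 + sqrt(3)*I)*(sqrt((1 - 4/k)/k^2) - 1/k)^(1/3)))) + 2*c^2 - 13*c


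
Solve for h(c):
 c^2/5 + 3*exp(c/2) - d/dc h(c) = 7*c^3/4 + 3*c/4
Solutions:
 h(c) = C1 - 7*c^4/16 + c^3/15 - 3*c^2/8 + 6*exp(c/2)


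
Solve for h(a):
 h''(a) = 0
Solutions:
 h(a) = C1 + C2*a


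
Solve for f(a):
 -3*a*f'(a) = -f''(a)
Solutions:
 f(a) = C1 + C2*erfi(sqrt(6)*a/2)


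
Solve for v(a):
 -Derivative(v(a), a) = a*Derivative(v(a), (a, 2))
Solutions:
 v(a) = C1 + C2*log(a)


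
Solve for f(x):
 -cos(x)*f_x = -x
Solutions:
 f(x) = C1 + Integral(x/cos(x), x)


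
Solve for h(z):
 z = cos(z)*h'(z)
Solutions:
 h(z) = C1 + Integral(z/cos(z), z)


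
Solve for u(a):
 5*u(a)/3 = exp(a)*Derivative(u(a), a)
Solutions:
 u(a) = C1*exp(-5*exp(-a)/3)


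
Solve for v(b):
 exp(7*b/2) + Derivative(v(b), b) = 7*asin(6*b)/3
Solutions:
 v(b) = C1 + 7*b*asin(6*b)/3 + 7*sqrt(1 - 36*b^2)/18 - 2*exp(7*b/2)/7


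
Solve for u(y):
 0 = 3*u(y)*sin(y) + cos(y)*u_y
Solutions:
 u(y) = C1*cos(y)^3


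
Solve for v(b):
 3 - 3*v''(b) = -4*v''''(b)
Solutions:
 v(b) = C1 + C2*b + C3*exp(-sqrt(3)*b/2) + C4*exp(sqrt(3)*b/2) + b^2/2


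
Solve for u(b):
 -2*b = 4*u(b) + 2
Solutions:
 u(b) = -b/2 - 1/2


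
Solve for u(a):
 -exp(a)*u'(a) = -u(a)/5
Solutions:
 u(a) = C1*exp(-exp(-a)/5)


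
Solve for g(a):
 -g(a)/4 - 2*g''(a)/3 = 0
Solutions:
 g(a) = C1*sin(sqrt(6)*a/4) + C2*cos(sqrt(6)*a/4)


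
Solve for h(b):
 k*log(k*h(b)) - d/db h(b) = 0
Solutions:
 li(k*h(b))/k = C1 + b*k


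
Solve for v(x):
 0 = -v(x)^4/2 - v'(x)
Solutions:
 v(x) = 2^(1/3)*(1/(C1 + 3*x))^(1/3)
 v(x) = 2^(1/3)*(-3^(2/3) - 3*3^(1/6)*I)*(1/(C1 + x))^(1/3)/6
 v(x) = 2^(1/3)*(-3^(2/3) + 3*3^(1/6)*I)*(1/(C1 + x))^(1/3)/6


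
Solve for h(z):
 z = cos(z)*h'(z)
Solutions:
 h(z) = C1 + Integral(z/cos(z), z)


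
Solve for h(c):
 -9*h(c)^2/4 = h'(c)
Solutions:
 h(c) = 4/(C1 + 9*c)


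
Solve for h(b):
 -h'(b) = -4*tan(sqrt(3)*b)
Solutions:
 h(b) = C1 - 4*sqrt(3)*log(cos(sqrt(3)*b))/3


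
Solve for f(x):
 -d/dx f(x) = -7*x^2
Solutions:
 f(x) = C1 + 7*x^3/3


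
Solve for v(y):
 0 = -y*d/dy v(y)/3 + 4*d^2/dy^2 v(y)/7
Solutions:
 v(y) = C1 + C2*erfi(sqrt(42)*y/12)


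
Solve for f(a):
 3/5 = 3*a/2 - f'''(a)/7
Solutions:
 f(a) = C1 + C2*a + C3*a^2 + 7*a^4/16 - 7*a^3/10


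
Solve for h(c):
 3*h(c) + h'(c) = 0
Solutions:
 h(c) = C1*exp(-3*c)


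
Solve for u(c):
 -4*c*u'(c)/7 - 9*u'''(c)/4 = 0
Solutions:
 u(c) = C1 + Integral(C2*airyai(-2*294^(1/3)*c/21) + C3*airybi(-2*294^(1/3)*c/21), c)


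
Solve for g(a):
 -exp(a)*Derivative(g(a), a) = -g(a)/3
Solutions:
 g(a) = C1*exp(-exp(-a)/3)


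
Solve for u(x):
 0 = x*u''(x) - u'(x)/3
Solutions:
 u(x) = C1 + C2*x^(4/3)


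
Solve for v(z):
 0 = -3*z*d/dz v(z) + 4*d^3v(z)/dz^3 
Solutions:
 v(z) = C1 + Integral(C2*airyai(6^(1/3)*z/2) + C3*airybi(6^(1/3)*z/2), z)


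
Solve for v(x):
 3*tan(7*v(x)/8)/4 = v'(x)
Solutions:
 v(x) = -8*asin(C1*exp(21*x/32))/7 + 8*pi/7
 v(x) = 8*asin(C1*exp(21*x/32))/7


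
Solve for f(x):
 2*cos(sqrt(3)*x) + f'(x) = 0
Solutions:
 f(x) = C1 - 2*sqrt(3)*sin(sqrt(3)*x)/3


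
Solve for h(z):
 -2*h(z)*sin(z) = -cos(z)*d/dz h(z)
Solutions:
 h(z) = C1/cos(z)^2


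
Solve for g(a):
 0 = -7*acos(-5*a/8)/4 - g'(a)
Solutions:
 g(a) = C1 - 7*a*acos(-5*a/8)/4 - 7*sqrt(64 - 25*a^2)/20


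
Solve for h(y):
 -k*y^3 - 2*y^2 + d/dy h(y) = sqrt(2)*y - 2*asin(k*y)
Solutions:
 h(y) = C1 + k*y^4/4 + 2*y^3/3 + sqrt(2)*y^2/2 - 2*Piecewise((y*asin(k*y) + sqrt(-k^2*y^2 + 1)/k, Ne(k, 0)), (0, True))


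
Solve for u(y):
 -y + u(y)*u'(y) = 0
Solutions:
 u(y) = -sqrt(C1 + y^2)
 u(y) = sqrt(C1 + y^2)


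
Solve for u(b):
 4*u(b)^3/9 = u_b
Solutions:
 u(b) = -3*sqrt(2)*sqrt(-1/(C1 + 4*b))/2
 u(b) = 3*sqrt(2)*sqrt(-1/(C1 + 4*b))/2


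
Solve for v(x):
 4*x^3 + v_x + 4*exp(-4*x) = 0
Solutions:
 v(x) = C1 - x^4 + exp(-4*x)


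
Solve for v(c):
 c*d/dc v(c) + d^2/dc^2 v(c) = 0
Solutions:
 v(c) = C1 + C2*erf(sqrt(2)*c/2)


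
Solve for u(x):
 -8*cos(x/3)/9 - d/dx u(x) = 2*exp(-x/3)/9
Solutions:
 u(x) = C1 - 8*sin(x/3)/3 + 2*exp(-x/3)/3


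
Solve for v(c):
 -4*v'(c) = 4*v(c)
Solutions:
 v(c) = C1*exp(-c)


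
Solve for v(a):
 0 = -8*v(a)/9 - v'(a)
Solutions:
 v(a) = C1*exp(-8*a/9)


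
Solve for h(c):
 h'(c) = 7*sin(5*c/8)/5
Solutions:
 h(c) = C1 - 56*cos(5*c/8)/25


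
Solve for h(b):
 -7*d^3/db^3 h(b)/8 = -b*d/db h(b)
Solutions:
 h(b) = C1 + Integral(C2*airyai(2*7^(2/3)*b/7) + C3*airybi(2*7^(2/3)*b/7), b)


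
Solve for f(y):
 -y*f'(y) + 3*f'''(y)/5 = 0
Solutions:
 f(y) = C1 + Integral(C2*airyai(3^(2/3)*5^(1/3)*y/3) + C3*airybi(3^(2/3)*5^(1/3)*y/3), y)


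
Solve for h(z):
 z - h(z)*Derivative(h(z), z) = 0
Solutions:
 h(z) = -sqrt(C1 + z^2)
 h(z) = sqrt(C1 + z^2)


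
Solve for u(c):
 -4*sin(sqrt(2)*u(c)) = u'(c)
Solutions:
 u(c) = sqrt(2)*(pi - acos((-exp(2*sqrt(2)*C1) - exp(8*sqrt(2)*c))/(exp(2*sqrt(2)*C1) - exp(8*sqrt(2)*c)))/2)
 u(c) = sqrt(2)*acos((-exp(2*sqrt(2)*C1) - exp(8*sqrt(2)*c))/(exp(2*sqrt(2)*C1) - exp(8*sqrt(2)*c)))/2


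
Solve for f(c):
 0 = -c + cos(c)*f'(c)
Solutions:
 f(c) = C1 + Integral(c/cos(c), c)


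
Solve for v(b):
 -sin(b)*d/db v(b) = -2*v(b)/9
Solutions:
 v(b) = C1*(cos(b) - 1)^(1/9)/(cos(b) + 1)^(1/9)


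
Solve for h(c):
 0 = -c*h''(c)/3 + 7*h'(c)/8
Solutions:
 h(c) = C1 + C2*c^(29/8)


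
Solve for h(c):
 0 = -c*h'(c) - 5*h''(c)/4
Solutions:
 h(c) = C1 + C2*erf(sqrt(10)*c/5)


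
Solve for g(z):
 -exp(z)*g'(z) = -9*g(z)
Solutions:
 g(z) = C1*exp(-9*exp(-z))


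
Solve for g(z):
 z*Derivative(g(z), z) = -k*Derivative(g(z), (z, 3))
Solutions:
 g(z) = C1 + Integral(C2*airyai(z*(-1/k)^(1/3)) + C3*airybi(z*(-1/k)^(1/3)), z)


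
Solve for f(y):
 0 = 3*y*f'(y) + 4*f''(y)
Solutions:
 f(y) = C1 + C2*erf(sqrt(6)*y/4)


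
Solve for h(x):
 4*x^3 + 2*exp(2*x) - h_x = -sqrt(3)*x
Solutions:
 h(x) = C1 + x^4 + sqrt(3)*x^2/2 + exp(2*x)


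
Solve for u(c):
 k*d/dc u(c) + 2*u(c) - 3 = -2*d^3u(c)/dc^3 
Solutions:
 u(c) = C1*exp(2^(1/3)*c*(k/((-3^(1/3) + 3^(5/6)*I)*(sqrt(3)*sqrt(k^3/2 + 27) + 9)^(1/3)) + 6^(1/3)*(sqrt(3)*sqrt(k^3/2 + 27) + 9)^(1/3)/12 - 2^(1/3)*3^(5/6)*I*(sqrt(3)*sqrt(k^3/2 + 27) + 9)^(1/3)/12)) + C2*exp(2^(1/3)*c*(-k/((3^(1/3) + 3^(5/6)*I)*(sqrt(3)*sqrt(k^3/2 + 27) + 9)^(1/3)) + 6^(1/3)*(sqrt(3)*sqrt(k^3/2 + 27) + 9)^(1/3)/12 + 2^(1/3)*3^(5/6)*I*(sqrt(3)*sqrt(k^3/2 + 27) + 9)^(1/3)/12)) + C3*exp(6^(1/3)*c*(3^(1/3)*k/(sqrt(3)*sqrt(k^3/2 + 27) + 9)^(1/3) - 2^(1/3)*(sqrt(3)*sqrt(k^3/2 + 27) + 9)^(1/3))/6) + 3/2


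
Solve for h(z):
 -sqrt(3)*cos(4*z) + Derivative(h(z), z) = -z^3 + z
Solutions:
 h(z) = C1 - z^4/4 + z^2/2 + sqrt(3)*sin(4*z)/4


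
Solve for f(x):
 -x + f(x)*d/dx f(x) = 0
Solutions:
 f(x) = -sqrt(C1 + x^2)
 f(x) = sqrt(C1 + x^2)


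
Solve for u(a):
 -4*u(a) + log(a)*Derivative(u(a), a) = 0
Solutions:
 u(a) = C1*exp(4*li(a))


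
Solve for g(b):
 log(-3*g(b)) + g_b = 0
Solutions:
 Integral(1/(log(-_y) + log(3)), (_y, g(b))) = C1 - b


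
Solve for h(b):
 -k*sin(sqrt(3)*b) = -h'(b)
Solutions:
 h(b) = C1 - sqrt(3)*k*cos(sqrt(3)*b)/3


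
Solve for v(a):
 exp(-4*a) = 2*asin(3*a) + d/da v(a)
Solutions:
 v(a) = C1 - 2*a*asin(3*a) - 2*sqrt(1 - 9*a^2)/3 - exp(-4*a)/4


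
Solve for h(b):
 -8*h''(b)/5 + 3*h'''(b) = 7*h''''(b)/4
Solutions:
 h(b) = C1 + C2*b + (C3*sin(2*sqrt(55)*b/35) + C4*cos(2*sqrt(55)*b/35))*exp(6*b/7)


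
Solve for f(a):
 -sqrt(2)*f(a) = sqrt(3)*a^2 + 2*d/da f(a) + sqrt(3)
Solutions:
 f(a) = C1*exp(-sqrt(2)*a/2) - sqrt(6)*a^2/2 + 2*sqrt(3)*a - 5*sqrt(6)/2


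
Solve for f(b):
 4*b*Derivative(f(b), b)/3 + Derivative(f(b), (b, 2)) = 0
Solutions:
 f(b) = C1 + C2*erf(sqrt(6)*b/3)


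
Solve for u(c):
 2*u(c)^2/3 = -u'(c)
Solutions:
 u(c) = 3/(C1 + 2*c)


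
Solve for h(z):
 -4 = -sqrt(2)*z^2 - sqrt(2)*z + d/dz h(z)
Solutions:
 h(z) = C1 + sqrt(2)*z^3/3 + sqrt(2)*z^2/2 - 4*z


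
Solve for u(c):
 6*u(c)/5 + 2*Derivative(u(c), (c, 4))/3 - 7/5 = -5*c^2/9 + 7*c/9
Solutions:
 u(c) = -25*c^2/54 + 35*c/54 + (C1*sin(5^(3/4)*sqrt(6)*c/10) + C2*cos(5^(3/4)*sqrt(6)*c/10))*exp(-5^(3/4)*sqrt(6)*c/10) + (C3*sin(5^(3/4)*sqrt(6)*c/10) + C4*cos(5^(3/4)*sqrt(6)*c/10))*exp(5^(3/4)*sqrt(6)*c/10) + 7/6


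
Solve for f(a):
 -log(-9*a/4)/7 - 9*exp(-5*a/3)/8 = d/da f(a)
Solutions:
 f(a) = C1 - a*log(-a)/7 + a*(-2*log(3) + 1 + 2*log(2))/7 + 27*exp(-5*a/3)/40


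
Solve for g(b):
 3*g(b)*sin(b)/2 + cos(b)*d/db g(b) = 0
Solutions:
 g(b) = C1*cos(b)^(3/2)


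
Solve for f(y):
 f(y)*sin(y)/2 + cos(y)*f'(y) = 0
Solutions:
 f(y) = C1*sqrt(cos(y))


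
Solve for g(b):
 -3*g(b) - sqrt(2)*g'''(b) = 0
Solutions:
 g(b) = C3*exp(-2^(5/6)*3^(1/3)*b/2) + (C1*sin(6^(5/6)*b/4) + C2*cos(6^(5/6)*b/4))*exp(2^(5/6)*3^(1/3)*b/4)


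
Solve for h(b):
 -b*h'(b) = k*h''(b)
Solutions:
 h(b) = C1 + C2*sqrt(k)*erf(sqrt(2)*b*sqrt(1/k)/2)


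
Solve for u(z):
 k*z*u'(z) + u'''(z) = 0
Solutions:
 u(z) = C1 + Integral(C2*airyai(z*(-k)^(1/3)) + C3*airybi(z*(-k)^(1/3)), z)


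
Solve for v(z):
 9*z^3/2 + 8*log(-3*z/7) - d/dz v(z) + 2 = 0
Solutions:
 v(z) = C1 + 9*z^4/8 + 8*z*log(-z) + 2*z*(-4*log(7) - 3 + 4*log(3))


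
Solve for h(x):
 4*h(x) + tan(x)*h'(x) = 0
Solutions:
 h(x) = C1/sin(x)^4


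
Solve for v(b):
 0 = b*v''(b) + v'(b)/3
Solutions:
 v(b) = C1 + C2*b^(2/3)


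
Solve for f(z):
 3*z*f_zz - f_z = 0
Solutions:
 f(z) = C1 + C2*z^(4/3)


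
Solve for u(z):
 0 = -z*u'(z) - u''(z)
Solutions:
 u(z) = C1 + C2*erf(sqrt(2)*z/2)


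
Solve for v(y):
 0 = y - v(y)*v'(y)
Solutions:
 v(y) = -sqrt(C1 + y^2)
 v(y) = sqrt(C1 + y^2)


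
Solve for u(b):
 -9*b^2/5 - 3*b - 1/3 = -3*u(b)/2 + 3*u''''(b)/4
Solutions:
 u(b) = C1*exp(-2^(1/4)*b) + C2*exp(2^(1/4)*b) + C3*sin(2^(1/4)*b) + C4*cos(2^(1/4)*b) + 6*b^2/5 + 2*b + 2/9


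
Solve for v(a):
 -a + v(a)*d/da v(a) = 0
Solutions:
 v(a) = -sqrt(C1 + a^2)
 v(a) = sqrt(C1 + a^2)


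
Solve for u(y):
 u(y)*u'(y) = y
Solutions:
 u(y) = -sqrt(C1 + y^2)
 u(y) = sqrt(C1 + y^2)


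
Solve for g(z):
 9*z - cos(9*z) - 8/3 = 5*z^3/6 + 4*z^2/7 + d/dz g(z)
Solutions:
 g(z) = C1 - 5*z^4/24 - 4*z^3/21 + 9*z^2/2 - 8*z/3 - sin(9*z)/9


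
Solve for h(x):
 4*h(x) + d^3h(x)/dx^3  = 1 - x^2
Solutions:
 h(x) = C3*exp(-2^(2/3)*x) - x^2/4 + (C1*sin(2^(2/3)*sqrt(3)*x/2) + C2*cos(2^(2/3)*sqrt(3)*x/2))*exp(2^(2/3)*x/2) + 1/4


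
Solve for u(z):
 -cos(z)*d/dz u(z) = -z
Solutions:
 u(z) = C1 + Integral(z/cos(z), z)


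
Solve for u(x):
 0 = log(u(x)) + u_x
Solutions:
 li(u(x)) = C1 - x


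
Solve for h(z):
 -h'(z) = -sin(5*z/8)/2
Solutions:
 h(z) = C1 - 4*cos(5*z/8)/5


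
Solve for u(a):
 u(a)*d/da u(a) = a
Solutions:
 u(a) = -sqrt(C1 + a^2)
 u(a) = sqrt(C1 + a^2)


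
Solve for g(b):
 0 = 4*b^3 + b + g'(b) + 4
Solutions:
 g(b) = C1 - b^4 - b^2/2 - 4*b


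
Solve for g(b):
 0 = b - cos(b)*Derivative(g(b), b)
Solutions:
 g(b) = C1 + Integral(b/cos(b), b)


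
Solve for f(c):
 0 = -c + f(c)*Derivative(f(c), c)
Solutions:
 f(c) = -sqrt(C1 + c^2)
 f(c) = sqrt(C1 + c^2)


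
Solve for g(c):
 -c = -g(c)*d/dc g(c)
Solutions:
 g(c) = -sqrt(C1 + c^2)
 g(c) = sqrt(C1 + c^2)


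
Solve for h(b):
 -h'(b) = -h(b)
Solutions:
 h(b) = C1*exp(b)


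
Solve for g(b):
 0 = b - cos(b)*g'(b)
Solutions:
 g(b) = C1 + Integral(b/cos(b), b)


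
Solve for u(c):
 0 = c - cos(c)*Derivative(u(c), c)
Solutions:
 u(c) = C1 + Integral(c/cos(c), c)


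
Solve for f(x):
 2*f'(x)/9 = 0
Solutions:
 f(x) = C1


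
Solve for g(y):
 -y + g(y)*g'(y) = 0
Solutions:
 g(y) = -sqrt(C1 + y^2)
 g(y) = sqrt(C1 + y^2)


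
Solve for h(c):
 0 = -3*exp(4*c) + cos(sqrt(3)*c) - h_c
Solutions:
 h(c) = C1 - 3*exp(4*c)/4 + sqrt(3)*sin(sqrt(3)*c)/3


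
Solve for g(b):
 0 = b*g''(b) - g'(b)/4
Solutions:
 g(b) = C1 + C2*b^(5/4)


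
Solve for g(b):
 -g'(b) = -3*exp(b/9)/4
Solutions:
 g(b) = C1 + 27*exp(b/9)/4


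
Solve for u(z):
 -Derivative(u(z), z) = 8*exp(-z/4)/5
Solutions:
 u(z) = C1 + 32*exp(-z/4)/5


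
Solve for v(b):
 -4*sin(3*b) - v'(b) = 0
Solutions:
 v(b) = C1 + 4*cos(3*b)/3


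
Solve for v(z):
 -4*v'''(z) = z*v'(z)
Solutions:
 v(z) = C1 + Integral(C2*airyai(-2^(1/3)*z/2) + C3*airybi(-2^(1/3)*z/2), z)


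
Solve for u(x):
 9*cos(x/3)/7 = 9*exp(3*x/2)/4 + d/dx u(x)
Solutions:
 u(x) = C1 - 3*exp(3*x/2)/2 + 27*sin(x/3)/7


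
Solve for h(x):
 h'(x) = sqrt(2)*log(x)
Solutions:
 h(x) = C1 + sqrt(2)*x*log(x) - sqrt(2)*x


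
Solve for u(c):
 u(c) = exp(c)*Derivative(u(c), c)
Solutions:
 u(c) = C1*exp(-exp(-c))


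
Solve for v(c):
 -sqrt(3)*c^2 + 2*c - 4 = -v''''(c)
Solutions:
 v(c) = C1 + C2*c + C3*c^2 + C4*c^3 + sqrt(3)*c^6/360 - c^5/60 + c^4/6


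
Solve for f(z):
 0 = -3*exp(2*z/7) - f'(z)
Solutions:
 f(z) = C1 - 21*exp(2*z/7)/2


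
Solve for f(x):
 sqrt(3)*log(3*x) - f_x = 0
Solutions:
 f(x) = C1 + sqrt(3)*x*log(x) - sqrt(3)*x + sqrt(3)*x*log(3)


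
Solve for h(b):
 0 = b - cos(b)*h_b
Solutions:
 h(b) = C1 + Integral(b/cos(b), b)


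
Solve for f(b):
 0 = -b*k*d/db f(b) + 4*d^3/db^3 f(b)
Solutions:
 f(b) = C1 + Integral(C2*airyai(2^(1/3)*b*k^(1/3)/2) + C3*airybi(2^(1/3)*b*k^(1/3)/2), b)


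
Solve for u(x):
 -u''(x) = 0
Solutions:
 u(x) = C1 + C2*x


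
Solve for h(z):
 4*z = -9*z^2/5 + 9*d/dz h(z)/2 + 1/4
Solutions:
 h(z) = C1 + 2*z^3/15 + 4*z^2/9 - z/18


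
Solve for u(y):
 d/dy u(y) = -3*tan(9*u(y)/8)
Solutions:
 u(y) = -8*asin(C1*exp(-27*y/8))/9 + 8*pi/9
 u(y) = 8*asin(C1*exp(-27*y/8))/9


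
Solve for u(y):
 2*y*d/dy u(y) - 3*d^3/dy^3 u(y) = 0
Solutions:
 u(y) = C1 + Integral(C2*airyai(2^(1/3)*3^(2/3)*y/3) + C3*airybi(2^(1/3)*3^(2/3)*y/3), y)


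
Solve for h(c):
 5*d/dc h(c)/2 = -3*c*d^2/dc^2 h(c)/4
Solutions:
 h(c) = C1 + C2/c^(7/3)


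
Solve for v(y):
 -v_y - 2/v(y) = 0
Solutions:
 v(y) = -sqrt(C1 - 4*y)
 v(y) = sqrt(C1 - 4*y)


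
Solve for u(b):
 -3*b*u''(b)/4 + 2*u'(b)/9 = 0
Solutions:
 u(b) = C1 + C2*b^(35/27)


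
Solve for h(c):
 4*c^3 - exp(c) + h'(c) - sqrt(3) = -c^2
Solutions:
 h(c) = C1 - c^4 - c^3/3 + sqrt(3)*c + exp(c)


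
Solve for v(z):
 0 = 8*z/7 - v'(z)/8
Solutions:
 v(z) = C1 + 32*z^2/7


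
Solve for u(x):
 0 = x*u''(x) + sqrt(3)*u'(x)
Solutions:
 u(x) = C1 + C2*x^(1 - sqrt(3))


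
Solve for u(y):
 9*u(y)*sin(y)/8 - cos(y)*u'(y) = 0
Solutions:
 u(y) = C1/cos(y)^(9/8)


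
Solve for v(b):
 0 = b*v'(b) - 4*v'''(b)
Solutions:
 v(b) = C1 + Integral(C2*airyai(2^(1/3)*b/2) + C3*airybi(2^(1/3)*b/2), b)


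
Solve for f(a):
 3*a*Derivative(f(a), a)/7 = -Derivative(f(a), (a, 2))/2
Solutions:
 f(a) = C1 + C2*erf(sqrt(21)*a/7)


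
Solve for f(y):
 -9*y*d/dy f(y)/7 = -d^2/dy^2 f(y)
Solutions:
 f(y) = C1 + C2*erfi(3*sqrt(14)*y/14)


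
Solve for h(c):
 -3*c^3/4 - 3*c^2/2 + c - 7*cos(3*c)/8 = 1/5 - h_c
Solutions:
 h(c) = C1 + 3*c^4/16 + c^3/2 - c^2/2 + c/5 + 7*sin(3*c)/24


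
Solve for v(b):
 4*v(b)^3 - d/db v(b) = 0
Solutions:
 v(b) = -sqrt(2)*sqrt(-1/(C1 + 4*b))/2
 v(b) = sqrt(2)*sqrt(-1/(C1 + 4*b))/2


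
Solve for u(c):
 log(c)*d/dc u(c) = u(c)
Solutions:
 u(c) = C1*exp(li(c))


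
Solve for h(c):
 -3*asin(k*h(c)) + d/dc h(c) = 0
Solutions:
 Integral(1/asin(_y*k), (_y, h(c))) = C1 + 3*c


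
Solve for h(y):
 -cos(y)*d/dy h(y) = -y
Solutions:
 h(y) = C1 + Integral(y/cos(y), y)


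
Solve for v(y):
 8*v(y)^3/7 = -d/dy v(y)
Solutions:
 v(y) = -sqrt(14)*sqrt(-1/(C1 - 8*y))/2
 v(y) = sqrt(14)*sqrt(-1/(C1 - 8*y))/2


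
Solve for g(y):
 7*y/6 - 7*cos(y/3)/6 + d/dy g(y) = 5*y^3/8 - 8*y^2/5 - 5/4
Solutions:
 g(y) = C1 + 5*y^4/32 - 8*y^3/15 - 7*y^2/12 - 5*y/4 + 7*sin(y/3)/2


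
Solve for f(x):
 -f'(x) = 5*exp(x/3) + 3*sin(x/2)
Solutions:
 f(x) = C1 - 15*exp(x/3) + 6*cos(x/2)


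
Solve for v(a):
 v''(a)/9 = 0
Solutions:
 v(a) = C1 + C2*a


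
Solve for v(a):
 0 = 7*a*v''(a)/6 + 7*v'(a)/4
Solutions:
 v(a) = C1 + C2/sqrt(a)


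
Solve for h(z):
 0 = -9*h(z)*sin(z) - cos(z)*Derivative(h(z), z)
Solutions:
 h(z) = C1*cos(z)^9


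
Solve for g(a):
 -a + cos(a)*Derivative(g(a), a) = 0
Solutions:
 g(a) = C1 + Integral(a/cos(a), a)


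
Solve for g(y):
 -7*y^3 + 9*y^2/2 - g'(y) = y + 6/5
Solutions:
 g(y) = C1 - 7*y^4/4 + 3*y^3/2 - y^2/2 - 6*y/5


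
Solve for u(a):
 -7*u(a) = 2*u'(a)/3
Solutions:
 u(a) = C1*exp(-21*a/2)


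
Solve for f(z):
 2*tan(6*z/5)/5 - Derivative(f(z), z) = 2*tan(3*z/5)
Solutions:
 f(z) = C1 + 10*log(cos(3*z/5))/3 - log(cos(6*z/5))/3


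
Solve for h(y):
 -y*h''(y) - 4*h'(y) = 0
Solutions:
 h(y) = C1 + C2/y^3


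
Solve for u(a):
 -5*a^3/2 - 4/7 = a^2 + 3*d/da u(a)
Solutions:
 u(a) = C1 - 5*a^4/24 - a^3/9 - 4*a/21


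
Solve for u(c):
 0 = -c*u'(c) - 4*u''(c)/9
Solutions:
 u(c) = C1 + C2*erf(3*sqrt(2)*c/4)


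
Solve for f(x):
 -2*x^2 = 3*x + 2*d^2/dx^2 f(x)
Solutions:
 f(x) = C1 + C2*x - x^4/12 - x^3/4


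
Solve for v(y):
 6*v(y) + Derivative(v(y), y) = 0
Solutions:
 v(y) = C1*exp(-6*y)


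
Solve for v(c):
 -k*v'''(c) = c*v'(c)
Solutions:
 v(c) = C1 + Integral(C2*airyai(c*(-1/k)^(1/3)) + C3*airybi(c*(-1/k)^(1/3)), c)


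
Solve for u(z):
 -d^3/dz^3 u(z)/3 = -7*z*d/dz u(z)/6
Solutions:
 u(z) = C1 + Integral(C2*airyai(2^(2/3)*7^(1/3)*z/2) + C3*airybi(2^(2/3)*7^(1/3)*z/2), z)


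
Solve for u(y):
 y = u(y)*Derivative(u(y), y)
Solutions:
 u(y) = -sqrt(C1 + y^2)
 u(y) = sqrt(C1 + y^2)


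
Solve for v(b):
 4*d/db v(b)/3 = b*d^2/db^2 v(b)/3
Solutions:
 v(b) = C1 + C2*b^5


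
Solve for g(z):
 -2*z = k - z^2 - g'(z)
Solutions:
 g(z) = C1 + k*z - z^3/3 + z^2


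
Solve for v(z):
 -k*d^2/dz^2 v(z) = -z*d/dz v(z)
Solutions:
 v(z) = C1 + C2*erf(sqrt(2)*z*sqrt(-1/k)/2)/sqrt(-1/k)


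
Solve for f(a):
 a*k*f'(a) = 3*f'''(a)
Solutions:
 f(a) = C1 + Integral(C2*airyai(3^(2/3)*a*k^(1/3)/3) + C3*airybi(3^(2/3)*a*k^(1/3)/3), a)


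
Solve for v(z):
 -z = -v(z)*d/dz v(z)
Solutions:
 v(z) = -sqrt(C1 + z^2)
 v(z) = sqrt(C1 + z^2)


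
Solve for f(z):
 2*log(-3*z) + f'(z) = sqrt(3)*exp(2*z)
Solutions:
 f(z) = C1 - 2*z*log(-z) + 2*z*(1 - log(3)) + sqrt(3)*exp(2*z)/2


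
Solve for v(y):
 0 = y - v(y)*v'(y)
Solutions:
 v(y) = -sqrt(C1 + y^2)
 v(y) = sqrt(C1 + y^2)


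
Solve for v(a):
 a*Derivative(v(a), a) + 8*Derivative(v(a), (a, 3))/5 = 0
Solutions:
 v(a) = C1 + Integral(C2*airyai(-5^(1/3)*a/2) + C3*airybi(-5^(1/3)*a/2), a)


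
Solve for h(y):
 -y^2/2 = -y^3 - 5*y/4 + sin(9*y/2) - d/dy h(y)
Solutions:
 h(y) = C1 - y^4/4 + y^3/6 - 5*y^2/8 - 2*cos(9*y/2)/9


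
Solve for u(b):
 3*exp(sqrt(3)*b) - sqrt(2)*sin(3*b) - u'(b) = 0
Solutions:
 u(b) = C1 + sqrt(3)*exp(sqrt(3)*b) + sqrt(2)*cos(3*b)/3


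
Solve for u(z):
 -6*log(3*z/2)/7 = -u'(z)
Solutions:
 u(z) = C1 + 6*z*log(z)/7 - 6*z/7 - 6*z*log(2)/7 + 6*z*log(3)/7


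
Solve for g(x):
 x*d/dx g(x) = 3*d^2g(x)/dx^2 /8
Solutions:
 g(x) = C1 + C2*erfi(2*sqrt(3)*x/3)


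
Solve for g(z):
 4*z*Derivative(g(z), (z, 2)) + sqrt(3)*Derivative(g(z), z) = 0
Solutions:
 g(z) = C1 + C2*z^(1 - sqrt(3)/4)


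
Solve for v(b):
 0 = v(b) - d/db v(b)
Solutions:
 v(b) = C1*exp(b)


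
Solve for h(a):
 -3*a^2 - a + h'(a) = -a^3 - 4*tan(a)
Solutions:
 h(a) = C1 - a^4/4 + a^3 + a^2/2 + 4*log(cos(a))


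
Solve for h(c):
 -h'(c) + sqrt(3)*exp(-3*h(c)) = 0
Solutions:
 h(c) = log(C1 + 3*sqrt(3)*c)/3
 h(c) = log((-3^(1/3) - 3^(5/6)*I)*(C1 + sqrt(3)*c)^(1/3)/2)
 h(c) = log((-3^(1/3) + 3^(5/6)*I)*(C1 + sqrt(3)*c)^(1/3)/2)


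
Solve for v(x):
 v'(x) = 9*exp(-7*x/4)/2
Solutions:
 v(x) = C1 - 18*exp(-7*x/4)/7


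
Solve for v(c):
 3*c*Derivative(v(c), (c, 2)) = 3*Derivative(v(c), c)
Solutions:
 v(c) = C1 + C2*c^2


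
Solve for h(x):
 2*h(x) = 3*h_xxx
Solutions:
 h(x) = C3*exp(2^(1/3)*3^(2/3)*x/3) + (C1*sin(2^(1/3)*3^(1/6)*x/2) + C2*cos(2^(1/3)*3^(1/6)*x/2))*exp(-2^(1/3)*3^(2/3)*x/6)


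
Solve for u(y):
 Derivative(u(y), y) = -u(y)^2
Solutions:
 u(y) = 1/(C1 + y)


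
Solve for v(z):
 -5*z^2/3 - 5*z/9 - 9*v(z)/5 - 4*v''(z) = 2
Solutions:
 v(z) = C1*sin(3*sqrt(5)*z/10) + C2*cos(3*sqrt(5)*z/10) - 25*z^2/27 - 25*z/81 + 730/243


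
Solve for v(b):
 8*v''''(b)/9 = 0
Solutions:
 v(b) = C1 + C2*b + C3*b^2 + C4*b^3


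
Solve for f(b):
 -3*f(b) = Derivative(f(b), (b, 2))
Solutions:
 f(b) = C1*sin(sqrt(3)*b) + C2*cos(sqrt(3)*b)


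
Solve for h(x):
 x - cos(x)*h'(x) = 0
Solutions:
 h(x) = C1 + Integral(x/cos(x), x)


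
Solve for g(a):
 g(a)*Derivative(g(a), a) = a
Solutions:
 g(a) = -sqrt(C1 + a^2)
 g(a) = sqrt(C1 + a^2)


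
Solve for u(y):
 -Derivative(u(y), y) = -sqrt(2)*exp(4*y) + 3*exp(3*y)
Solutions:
 u(y) = C1 + sqrt(2)*exp(4*y)/4 - exp(3*y)


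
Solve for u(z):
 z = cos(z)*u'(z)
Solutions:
 u(z) = C1 + Integral(z/cos(z), z)


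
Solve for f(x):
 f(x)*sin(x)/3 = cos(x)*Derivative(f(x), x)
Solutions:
 f(x) = C1/cos(x)^(1/3)


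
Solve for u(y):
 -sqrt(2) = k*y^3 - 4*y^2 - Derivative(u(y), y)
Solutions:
 u(y) = C1 + k*y^4/4 - 4*y^3/3 + sqrt(2)*y


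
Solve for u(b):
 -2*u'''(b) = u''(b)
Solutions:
 u(b) = C1 + C2*b + C3*exp(-b/2)


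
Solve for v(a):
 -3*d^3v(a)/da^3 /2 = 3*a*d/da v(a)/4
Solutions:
 v(a) = C1 + Integral(C2*airyai(-2^(2/3)*a/2) + C3*airybi(-2^(2/3)*a/2), a)


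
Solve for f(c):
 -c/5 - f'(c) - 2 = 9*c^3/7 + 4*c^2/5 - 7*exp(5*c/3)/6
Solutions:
 f(c) = C1 - 9*c^4/28 - 4*c^3/15 - c^2/10 - 2*c + 7*exp(5*c/3)/10


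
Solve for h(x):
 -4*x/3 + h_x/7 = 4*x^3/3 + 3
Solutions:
 h(x) = C1 + 7*x^4/3 + 14*x^2/3 + 21*x


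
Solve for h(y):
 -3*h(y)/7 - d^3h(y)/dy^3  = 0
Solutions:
 h(y) = C3*exp(-3^(1/3)*7^(2/3)*y/7) + (C1*sin(3^(5/6)*7^(2/3)*y/14) + C2*cos(3^(5/6)*7^(2/3)*y/14))*exp(3^(1/3)*7^(2/3)*y/14)


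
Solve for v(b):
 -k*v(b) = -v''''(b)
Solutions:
 v(b) = C1*exp(-b*k^(1/4)) + C2*exp(b*k^(1/4)) + C3*exp(-I*b*k^(1/4)) + C4*exp(I*b*k^(1/4))


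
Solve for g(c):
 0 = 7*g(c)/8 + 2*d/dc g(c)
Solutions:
 g(c) = C1*exp(-7*c/16)


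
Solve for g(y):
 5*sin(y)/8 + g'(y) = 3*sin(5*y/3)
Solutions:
 g(y) = C1 + 5*cos(y)/8 - 9*cos(5*y/3)/5


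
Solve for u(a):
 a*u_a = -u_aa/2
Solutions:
 u(a) = C1 + C2*erf(a)


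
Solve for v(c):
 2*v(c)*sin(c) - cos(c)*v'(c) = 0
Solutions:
 v(c) = C1/cos(c)^2


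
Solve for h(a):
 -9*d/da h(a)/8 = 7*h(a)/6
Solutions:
 h(a) = C1*exp(-28*a/27)


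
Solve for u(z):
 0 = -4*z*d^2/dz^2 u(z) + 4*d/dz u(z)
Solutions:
 u(z) = C1 + C2*z^2


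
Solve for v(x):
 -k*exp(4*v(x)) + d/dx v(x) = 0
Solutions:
 v(x) = log(-(-1/(C1 + 4*k*x))^(1/4))
 v(x) = log(-1/(C1 + 4*k*x))/4
 v(x) = log(-I*(-1/(C1 + 4*k*x))^(1/4))
 v(x) = log(I*(-1/(C1 + 4*k*x))^(1/4))


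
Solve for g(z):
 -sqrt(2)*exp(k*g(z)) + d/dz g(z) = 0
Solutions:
 g(z) = Piecewise((log(-1/(C1*k + sqrt(2)*k*z))/k, Ne(k, 0)), (nan, True))
 g(z) = Piecewise((C1 + sqrt(2)*z, Eq(k, 0)), (nan, True))


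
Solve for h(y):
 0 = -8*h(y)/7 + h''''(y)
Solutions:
 h(y) = C1*exp(-14^(3/4)*y/7) + C2*exp(14^(3/4)*y/7) + C3*sin(14^(3/4)*y/7) + C4*cos(14^(3/4)*y/7)


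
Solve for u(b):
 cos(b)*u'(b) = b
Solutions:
 u(b) = C1 + Integral(b/cos(b), b)


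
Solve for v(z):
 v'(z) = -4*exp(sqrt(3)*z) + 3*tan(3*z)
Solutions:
 v(z) = C1 - 4*sqrt(3)*exp(sqrt(3)*z)/3 - log(cos(3*z))


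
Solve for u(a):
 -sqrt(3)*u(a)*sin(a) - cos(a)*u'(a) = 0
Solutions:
 u(a) = C1*cos(a)^(sqrt(3))


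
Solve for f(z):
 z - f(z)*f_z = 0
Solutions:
 f(z) = -sqrt(C1 + z^2)
 f(z) = sqrt(C1 + z^2)


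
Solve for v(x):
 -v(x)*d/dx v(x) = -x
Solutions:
 v(x) = -sqrt(C1 + x^2)
 v(x) = sqrt(C1 + x^2)


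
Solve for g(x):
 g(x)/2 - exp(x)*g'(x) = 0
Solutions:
 g(x) = C1*exp(-exp(-x)/2)


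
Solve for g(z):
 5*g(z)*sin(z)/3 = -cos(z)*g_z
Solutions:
 g(z) = C1*cos(z)^(5/3)


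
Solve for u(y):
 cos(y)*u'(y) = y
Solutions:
 u(y) = C1 + Integral(y/cos(y), y)


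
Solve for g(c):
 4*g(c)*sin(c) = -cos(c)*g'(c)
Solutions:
 g(c) = C1*cos(c)^4


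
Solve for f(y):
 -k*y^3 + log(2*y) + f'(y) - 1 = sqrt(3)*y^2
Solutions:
 f(y) = C1 + k*y^4/4 + sqrt(3)*y^3/3 - y*log(y) - y*log(2) + 2*y


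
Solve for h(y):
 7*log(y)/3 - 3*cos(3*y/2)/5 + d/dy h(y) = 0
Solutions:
 h(y) = C1 - 7*y*log(y)/3 + 7*y/3 + 2*sin(3*y/2)/5


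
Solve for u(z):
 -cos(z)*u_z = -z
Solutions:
 u(z) = C1 + Integral(z/cos(z), z)


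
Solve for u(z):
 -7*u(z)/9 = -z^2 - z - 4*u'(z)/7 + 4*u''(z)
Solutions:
 u(z) = 9*z^2/7 + 1089*z/343 + (C1*sin(sqrt(334)*z/42) + C2*cos(sqrt(334)*z/42))*exp(z/14) - 183060/16807


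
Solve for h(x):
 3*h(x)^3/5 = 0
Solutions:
 h(x) = 0


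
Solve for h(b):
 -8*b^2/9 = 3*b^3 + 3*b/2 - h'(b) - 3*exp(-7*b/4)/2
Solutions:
 h(b) = C1 + 3*b^4/4 + 8*b^3/27 + 3*b^2/4 + 6*exp(-7*b/4)/7


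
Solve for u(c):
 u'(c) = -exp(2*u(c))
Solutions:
 u(c) = log(-sqrt(-1/(C1 - c))) - log(2)/2
 u(c) = log(-1/(C1 - c))/2 - log(2)/2


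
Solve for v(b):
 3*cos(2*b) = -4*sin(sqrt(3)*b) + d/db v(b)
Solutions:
 v(b) = C1 + 3*sin(2*b)/2 - 4*sqrt(3)*cos(sqrt(3)*b)/3


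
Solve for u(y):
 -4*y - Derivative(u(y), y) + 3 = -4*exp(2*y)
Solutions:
 u(y) = C1 - 2*y^2 + 3*y + 2*exp(2*y)


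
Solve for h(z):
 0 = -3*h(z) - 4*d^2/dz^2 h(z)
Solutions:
 h(z) = C1*sin(sqrt(3)*z/2) + C2*cos(sqrt(3)*z/2)


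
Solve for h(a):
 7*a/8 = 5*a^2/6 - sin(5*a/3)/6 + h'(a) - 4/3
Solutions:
 h(a) = C1 - 5*a^3/18 + 7*a^2/16 + 4*a/3 - cos(5*a/3)/10


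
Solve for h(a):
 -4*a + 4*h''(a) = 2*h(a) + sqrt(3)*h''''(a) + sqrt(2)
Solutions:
 h(a) = C1*exp(-sqrt(3)*a*sqrt(-sqrt(6)*sqrt(2 - sqrt(3)) + 2*sqrt(3))/3) + C2*exp(sqrt(3)*a*sqrt(-sqrt(6)*sqrt(2 - sqrt(3)) + 2*sqrt(3))/3) + C3*exp(-sqrt(3)*a*sqrt(sqrt(6)*sqrt(2 - sqrt(3)) + 2*sqrt(3))/3) + C4*exp(sqrt(3)*a*sqrt(sqrt(6)*sqrt(2 - sqrt(3)) + 2*sqrt(3))/3) - 2*a - sqrt(2)/2


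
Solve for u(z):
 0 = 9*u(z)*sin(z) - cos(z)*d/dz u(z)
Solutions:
 u(z) = C1/cos(z)^9


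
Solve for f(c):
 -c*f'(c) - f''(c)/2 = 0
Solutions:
 f(c) = C1 + C2*erf(c)


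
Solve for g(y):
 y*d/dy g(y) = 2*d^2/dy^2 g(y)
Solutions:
 g(y) = C1 + C2*erfi(y/2)


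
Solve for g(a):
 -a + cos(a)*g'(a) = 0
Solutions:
 g(a) = C1 + Integral(a/cos(a), a)


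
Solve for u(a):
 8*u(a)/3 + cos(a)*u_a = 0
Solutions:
 u(a) = C1*(sin(a) - 1)^(4/3)/(sin(a) + 1)^(4/3)


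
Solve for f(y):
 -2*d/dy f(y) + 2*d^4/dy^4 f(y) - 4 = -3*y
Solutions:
 f(y) = C1 + C4*exp(y) + 3*y^2/4 - 2*y + (C2*sin(sqrt(3)*y/2) + C3*cos(sqrt(3)*y/2))*exp(-y/2)


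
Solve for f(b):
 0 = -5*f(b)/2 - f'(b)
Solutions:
 f(b) = C1*exp(-5*b/2)


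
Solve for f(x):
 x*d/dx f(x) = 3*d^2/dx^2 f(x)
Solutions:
 f(x) = C1 + C2*erfi(sqrt(6)*x/6)


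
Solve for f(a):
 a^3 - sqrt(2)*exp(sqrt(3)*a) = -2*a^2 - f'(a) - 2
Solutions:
 f(a) = C1 - a^4/4 - 2*a^3/3 - 2*a + sqrt(6)*exp(sqrt(3)*a)/3


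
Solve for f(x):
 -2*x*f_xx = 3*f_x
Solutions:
 f(x) = C1 + C2/sqrt(x)


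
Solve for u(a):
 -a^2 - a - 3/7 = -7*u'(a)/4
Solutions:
 u(a) = C1 + 4*a^3/21 + 2*a^2/7 + 12*a/49


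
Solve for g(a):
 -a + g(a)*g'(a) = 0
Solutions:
 g(a) = -sqrt(C1 + a^2)
 g(a) = sqrt(C1 + a^2)


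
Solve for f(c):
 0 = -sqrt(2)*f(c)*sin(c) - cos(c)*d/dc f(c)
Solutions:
 f(c) = C1*cos(c)^(sqrt(2))


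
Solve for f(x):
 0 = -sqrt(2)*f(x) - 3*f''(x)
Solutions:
 f(x) = C1*sin(2^(1/4)*sqrt(3)*x/3) + C2*cos(2^(1/4)*sqrt(3)*x/3)


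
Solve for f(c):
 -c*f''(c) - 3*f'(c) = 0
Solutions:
 f(c) = C1 + C2/c^2


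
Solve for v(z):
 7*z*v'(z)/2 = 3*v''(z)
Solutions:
 v(z) = C1 + C2*erfi(sqrt(21)*z/6)


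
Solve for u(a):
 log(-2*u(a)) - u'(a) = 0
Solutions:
 -Integral(1/(log(-_y) + log(2)), (_y, u(a))) = C1 - a


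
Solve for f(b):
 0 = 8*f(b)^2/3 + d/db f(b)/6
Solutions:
 f(b) = 1/(C1 + 16*b)


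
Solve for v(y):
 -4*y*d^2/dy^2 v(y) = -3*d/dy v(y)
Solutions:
 v(y) = C1 + C2*y^(7/4)


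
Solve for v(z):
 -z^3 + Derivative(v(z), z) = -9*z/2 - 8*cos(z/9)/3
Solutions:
 v(z) = C1 + z^4/4 - 9*z^2/4 - 24*sin(z/9)


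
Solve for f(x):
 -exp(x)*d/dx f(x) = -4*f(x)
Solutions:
 f(x) = C1*exp(-4*exp(-x))


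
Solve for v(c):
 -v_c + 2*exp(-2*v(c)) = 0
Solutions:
 v(c) = log(-sqrt(C1 + 4*c))
 v(c) = log(C1 + 4*c)/2


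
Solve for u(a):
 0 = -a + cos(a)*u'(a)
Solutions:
 u(a) = C1 + Integral(a/cos(a), a)


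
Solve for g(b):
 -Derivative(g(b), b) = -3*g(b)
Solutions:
 g(b) = C1*exp(3*b)


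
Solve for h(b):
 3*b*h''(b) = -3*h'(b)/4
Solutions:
 h(b) = C1 + C2*b^(3/4)


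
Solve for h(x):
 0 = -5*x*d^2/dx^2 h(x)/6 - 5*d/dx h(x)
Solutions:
 h(x) = C1 + C2/x^5


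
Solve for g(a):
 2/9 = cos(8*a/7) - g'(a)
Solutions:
 g(a) = C1 - 2*a/9 + 7*sin(8*a/7)/8


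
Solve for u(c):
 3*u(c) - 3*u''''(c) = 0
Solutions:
 u(c) = C1*exp(-c) + C2*exp(c) + C3*sin(c) + C4*cos(c)


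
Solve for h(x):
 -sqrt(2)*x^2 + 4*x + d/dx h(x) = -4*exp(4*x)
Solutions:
 h(x) = C1 + sqrt(2)*x^3/3 - 2*x^2 - exp(4*x)


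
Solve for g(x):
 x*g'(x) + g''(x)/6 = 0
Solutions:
 g(x) = C1 + C2*erf(sqrt(3)*x)


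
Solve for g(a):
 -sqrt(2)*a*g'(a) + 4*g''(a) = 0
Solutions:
 g(a) = C1 + C2*erfi(2^(3/4)*a/4)


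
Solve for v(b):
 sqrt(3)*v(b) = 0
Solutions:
 v(b) = 0


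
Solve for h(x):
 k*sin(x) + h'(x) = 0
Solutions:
 h(x) = C1 + k*cos(x)


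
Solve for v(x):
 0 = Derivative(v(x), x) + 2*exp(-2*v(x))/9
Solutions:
 v(x) = log(-sqrt(C1 - 4*x)) - log(3)
 v(x) = log(C1 - 4*x)/2 - log(3)


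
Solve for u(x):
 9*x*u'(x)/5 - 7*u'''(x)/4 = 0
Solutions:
 u(x) = C1 + Integral(C2*airyai(210^(2/3)*x/35) + C3*airybi(210^(2/3)*x/35), x)


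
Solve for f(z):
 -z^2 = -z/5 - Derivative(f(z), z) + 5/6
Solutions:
 f(z) = C1 + z^3/3 - z^2/10 + 5*z/6


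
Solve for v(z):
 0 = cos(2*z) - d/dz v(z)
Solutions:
 v(z) = C1 + sin(2*z)/2


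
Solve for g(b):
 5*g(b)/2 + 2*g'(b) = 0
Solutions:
 g(b) = C1*exp(-5*b/4)


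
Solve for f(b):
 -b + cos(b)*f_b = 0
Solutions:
 f(b) = C1 + Integral(b/cos(b), b)


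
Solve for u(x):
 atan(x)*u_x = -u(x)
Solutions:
 u(x) = C1*exp(-Integral(1/atan(x), x))


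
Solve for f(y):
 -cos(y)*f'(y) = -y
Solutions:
 f(y) = C1 + Integral(y/cos(y), y)


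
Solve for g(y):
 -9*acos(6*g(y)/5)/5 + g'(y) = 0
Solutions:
 Integral(1/acos(6*_y/5), (_y, g(y))) = C1 + 9*y/5


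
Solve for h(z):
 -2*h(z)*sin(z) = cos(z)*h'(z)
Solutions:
 h(z) = C1*cos(z)^2


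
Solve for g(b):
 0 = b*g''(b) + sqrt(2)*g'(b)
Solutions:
 g(b) = C1 + C2*b^(1 - sqrt(2))


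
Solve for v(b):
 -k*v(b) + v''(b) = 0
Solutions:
 v(b) = C1*exp(-b*sqrt(k)) + C2*exp(b*sqrt(k))


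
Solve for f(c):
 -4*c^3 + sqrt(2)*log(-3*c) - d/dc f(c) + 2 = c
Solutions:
 f(c) = C1 - c^4 - c^2/2 + sqrt(2)*c*log(-c) + c*(-sqrt(2) + sqrt(2)*log(3) + 2)


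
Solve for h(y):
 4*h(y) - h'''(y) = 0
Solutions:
 h(y) = C3*exp(2^(2/3)*y) + (C1*sin(2^(2/3)*sqrt(3)*y/2) + C2*cos(2^(2/3)*sqrt(3)*y/2))*exp(-2^(2/3)*y/2)


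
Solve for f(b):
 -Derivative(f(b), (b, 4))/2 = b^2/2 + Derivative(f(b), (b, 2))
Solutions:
 f(b) = C1 + C2*b + C3*sin(sqrt(2)*b) + C4*cos(sqrt(2)*b) - b^4/24 + b^2/4


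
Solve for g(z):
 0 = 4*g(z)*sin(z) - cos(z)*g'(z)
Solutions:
 g(z) = C1/cos(z)^4


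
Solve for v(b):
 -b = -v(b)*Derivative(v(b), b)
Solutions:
 v(b) = -sqrt(C1 + b^2)
 v(b) = sqrt(C1 + b^2)


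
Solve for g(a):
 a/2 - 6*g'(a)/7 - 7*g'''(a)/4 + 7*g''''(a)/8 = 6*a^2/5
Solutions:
 g(a) = C1 + C2*exp(a*(-7^(1/3)*(9*sqrt(179) + 130)^(1/3) - 7*7^(2/3)/(9*sqrt(179) + 130)^(1/3) + 14)/21)*sin(sqrt(3)*7^(1/3)*a*(-(9*sqrt(179) + 130)^(1/3) + 7*7^(1/3)/(9*sqrt(179) + 130)^(1/3))/21) + C3*exp(a*(-7^(1/3)*(9*sqrt(179) + 130)^(1/3) - 7*7^(2/3)/(9*sqrt(179) + 130)^(1/3) + 14)/21)*cos(sqrt(3)*7^(1/3)*a*(-(9*sqrt(179) + 130)^(1/3) + 7*7^(1/3)/(9*sqrt(179) + 130)^(1/3))/21) + C4*exp(2*a*(7*7^(2/3)/(9*sqrt(179) + 130)^(1/3) + 7 + 7^(1/3)*(9*sqrt(179) + 130)^(1/3))/21) - 7*a^3/15 + 7*a^2/24 + 343*a/60


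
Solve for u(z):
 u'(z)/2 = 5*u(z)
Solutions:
 u(z) = C1*exp(10*z)


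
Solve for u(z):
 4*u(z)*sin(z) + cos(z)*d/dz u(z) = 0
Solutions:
 u(z) = C1*cos(z)^4


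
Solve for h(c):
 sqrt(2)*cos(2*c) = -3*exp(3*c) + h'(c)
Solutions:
 h(c) = C1 + exp(3*c) + sqrt(2)*sin(2*c)/2


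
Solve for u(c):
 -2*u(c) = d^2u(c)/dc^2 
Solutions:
 u(c) = C1*sin(sqrt(2)*c) + C2*cos(sqrt(2)*c)


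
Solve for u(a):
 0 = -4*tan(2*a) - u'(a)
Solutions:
 u(a) = C1 + 2*log(cos(2*a))
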